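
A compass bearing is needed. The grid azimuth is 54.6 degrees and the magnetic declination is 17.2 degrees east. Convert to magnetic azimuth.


magnetic azimuth = grid azimuth - declination (east +ve)
mag_az = 54.6 - 17.2 = 37.4 degrees

37.4 degrees


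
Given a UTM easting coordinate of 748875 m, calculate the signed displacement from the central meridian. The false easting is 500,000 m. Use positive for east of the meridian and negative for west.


displacement = 748875 - 500000 = 248875 m

248875 m


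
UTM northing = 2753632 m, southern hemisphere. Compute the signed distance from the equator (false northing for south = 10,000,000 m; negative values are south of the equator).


For southern: actual = 2753632 - 10000000 = -7246368 m

-7246368 m


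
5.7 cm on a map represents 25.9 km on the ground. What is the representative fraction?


ground = 25.9 km = 2590000 cm; RF denominator = ground / map = 2590000 / 5.7 ≈ 454386; RF = 1:454386

1:454386


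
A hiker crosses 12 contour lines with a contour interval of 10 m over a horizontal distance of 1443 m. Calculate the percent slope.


elevation change = 12 * 10 = 120 m
slope = 120 / 1443 * 100 = 8.3%

8.3%


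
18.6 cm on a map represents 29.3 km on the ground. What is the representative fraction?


ground = 29.3 km = 2930000 cm; RF denominator = ground / map = 2930000 / 18.6 ≈ 157527; RF = 1:157527

1:157527


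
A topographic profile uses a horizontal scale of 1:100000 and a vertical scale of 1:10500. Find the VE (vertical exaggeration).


VE = horizontal_scale / vertical_scale = 100000 / 10500 ≈ 9.5

9.5x


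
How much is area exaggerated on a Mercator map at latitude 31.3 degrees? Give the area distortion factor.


area_distortion = 1/cos^2(31.3) = 1.37

1.37


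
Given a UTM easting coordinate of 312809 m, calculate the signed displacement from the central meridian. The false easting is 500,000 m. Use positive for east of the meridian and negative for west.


displacement = 312809 - 500000 = -187191 m

-187191 m


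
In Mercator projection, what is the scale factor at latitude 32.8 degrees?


SF = 1 / cos(32.8) = 1 / 0.840567 = 1.19

1.19


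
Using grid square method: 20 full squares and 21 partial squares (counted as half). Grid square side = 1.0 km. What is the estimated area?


effective squares = 20 + 21 * 0.5 = 30.5
area = 30.5 * 1.0 = 30.5 km^2

30.5 km^2


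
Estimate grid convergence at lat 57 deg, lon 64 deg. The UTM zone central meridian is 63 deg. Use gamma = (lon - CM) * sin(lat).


gamma = (64 - 63) * sin(57) = 1 * 0.838671 = 0.839 degrees

0.839 degrees


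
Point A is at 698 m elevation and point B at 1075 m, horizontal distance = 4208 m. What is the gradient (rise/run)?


gradient = (1075 - 698) / 4208 = 377 / 4208 = 0.0896

0.0896


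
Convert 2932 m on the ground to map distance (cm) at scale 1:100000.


map_cm = 2932 * 100 / 100000 = 2.932 cm ≈ 2.93 cm

2.93 cm


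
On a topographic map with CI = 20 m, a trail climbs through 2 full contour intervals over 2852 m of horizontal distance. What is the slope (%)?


elevation change = 2 * 20 = 40 m
slope = 40 / 2852 * 100 = 1.4%

1.4%


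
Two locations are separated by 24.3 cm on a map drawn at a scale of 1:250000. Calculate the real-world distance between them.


ground = 24.3 cm * 250000 / 100 = 60750.0 m = 60.75 km

60.75 km


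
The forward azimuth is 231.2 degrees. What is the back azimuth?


back azimuth = (231.2 + 180) mod 360 = 51.2 degrees

51.2 degrees


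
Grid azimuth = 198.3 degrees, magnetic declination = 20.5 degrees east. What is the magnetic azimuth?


magnetic azimuth = grid azimuth - declination (east +ve)
mag_az = 198.3 - 20.5 = 177.8 degrees

177.8 degrees


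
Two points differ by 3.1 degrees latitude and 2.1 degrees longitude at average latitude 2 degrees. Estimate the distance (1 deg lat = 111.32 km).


dlat_km = 3.1 * 111.32 = 345.092
dlon_km = 2.1 * 111.32 * cos(2) ≈ 233.63
dist = sqrt(345.092^2 + 233.63^2) ≈ 416.7 km

416.7 km


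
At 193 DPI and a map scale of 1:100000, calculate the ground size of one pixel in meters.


pixel_cm = 2.54 / 193 ≈ 0.013161 cm
ground = pixel_cm * 100000 / 100 = 2.54 * 100000 / (193 * 100) = 254000 / 19300 ≈ 13.16 m

13.16 m


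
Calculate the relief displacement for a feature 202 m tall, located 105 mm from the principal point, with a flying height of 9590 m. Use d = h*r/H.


d = h * r / H = 202 * 105 / 9590 = 2.21 mm

2.21 mm


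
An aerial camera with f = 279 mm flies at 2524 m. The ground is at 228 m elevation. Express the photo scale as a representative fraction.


scale = f / (H - h) = 279 mm / 2296 m = 279 / 2296000 = 1:8229

1:8229


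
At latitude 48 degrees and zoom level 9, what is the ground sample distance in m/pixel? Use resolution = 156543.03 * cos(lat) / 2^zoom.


res = 156543.03 * cos(48) / 2^9 = 156543.03 * 0.66913061 / 512 = 204.59 m/pixel

204.59 m/pixel


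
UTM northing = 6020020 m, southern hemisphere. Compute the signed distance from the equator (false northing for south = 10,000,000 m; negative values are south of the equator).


For southern: actual = 6020020 - 10000000 = -3979980 m

-3979980 m


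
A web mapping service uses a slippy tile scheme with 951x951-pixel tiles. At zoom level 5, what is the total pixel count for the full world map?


tiles per axis = 2^5 = 32
total tiles = 32^2 = 1024
pixels per axis = 32 * 951 = 30432
total pixels = 30432^2 = 926106624

926106624 pixels


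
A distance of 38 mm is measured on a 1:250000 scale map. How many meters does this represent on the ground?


ground = 38 mm * 250000 / 1000 = 9500.0 m

9500.0 m


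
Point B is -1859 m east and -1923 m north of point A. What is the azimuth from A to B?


az = atan2(-1859, -1923) = -136.0 deg
adjusted to 0-360: 224.0 degrees

224.0 degrees


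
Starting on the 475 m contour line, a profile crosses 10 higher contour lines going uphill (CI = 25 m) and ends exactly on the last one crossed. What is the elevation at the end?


elevation = 475 + 10 * 25 = 725 m

725 m


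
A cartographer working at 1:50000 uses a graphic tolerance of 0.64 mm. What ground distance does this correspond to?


ground = 0.64 mm * 50000 / 1000 = 32.0 m

32.0 m


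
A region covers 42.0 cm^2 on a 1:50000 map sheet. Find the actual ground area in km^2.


ground_area = 42.0 * (50000/100)^2 = 10500000.0 m^2 = 10.5 km^2

10.5 km^2


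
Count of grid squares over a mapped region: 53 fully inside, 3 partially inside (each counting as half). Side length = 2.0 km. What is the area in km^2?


effective squares = 53 + 3 * 0.5 = 54.5
area = 54.5 * 4.0 = 218.0 km^2

218.0 km^2


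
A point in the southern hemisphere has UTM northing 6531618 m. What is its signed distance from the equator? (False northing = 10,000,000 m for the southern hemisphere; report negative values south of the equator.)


For southern: actual = 6531618 - 10000000 = -3468382 m

-3468382 m


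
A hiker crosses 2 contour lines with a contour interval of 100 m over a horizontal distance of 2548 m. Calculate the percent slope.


elevation change = 2 * 100 = 200 m
slope = 200 / 2548 * 100 = 7.8%

7.8%


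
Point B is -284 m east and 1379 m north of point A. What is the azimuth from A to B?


az = atan2(-284, 1379) = -11.6 deg
adjusted to 0-360: 348.4 degrees

348.4 degrees


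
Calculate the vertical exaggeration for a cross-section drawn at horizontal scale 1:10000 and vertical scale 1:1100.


VE = horizontal_scale / vertical_scale = 10000 / 1100 ≈ 9.1

9.1x


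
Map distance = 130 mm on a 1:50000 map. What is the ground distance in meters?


ground = 130 mm * 50000 / 1000 = 6500.0 m

6500.0 m


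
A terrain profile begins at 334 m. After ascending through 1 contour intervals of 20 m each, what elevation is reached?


elevation = 334 + 1 * 20 = 354 m

354 m


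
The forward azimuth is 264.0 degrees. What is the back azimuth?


back azimuth = (264.0 + 180) mod 360 = 84.0 degrees

84.0 degrees


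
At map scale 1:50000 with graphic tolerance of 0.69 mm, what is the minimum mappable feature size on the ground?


ground = 0.69 mm * 50000 / 1000 = 34.5 m

34.5 m


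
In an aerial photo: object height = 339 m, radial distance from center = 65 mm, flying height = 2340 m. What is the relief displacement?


d = h * r / H = 339 * 65 / 2340 = 9.42 mm

9.42 mm


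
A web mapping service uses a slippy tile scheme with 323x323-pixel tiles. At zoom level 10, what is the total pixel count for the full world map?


tiles per axis = 2^10 = 1024
total tiles = 1024^2 = 1048576
pixels per axis = 1024 * 323 = 330752
total pixels = 330752^2 = 109396885504

109396885504 pixels


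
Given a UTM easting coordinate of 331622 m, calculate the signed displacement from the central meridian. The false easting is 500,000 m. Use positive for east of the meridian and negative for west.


displacement = 331622 - 500000 = -168378 m

-168378 m


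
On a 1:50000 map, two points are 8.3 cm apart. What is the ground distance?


ground = 8.3 cm * 50000 / 100 = 4150.0 m = 4.15 km

4.15 km


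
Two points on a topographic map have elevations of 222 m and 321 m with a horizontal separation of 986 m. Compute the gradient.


gradient = (321 - 222) / 986 = 99 / 986 = 0.1004

0.1004


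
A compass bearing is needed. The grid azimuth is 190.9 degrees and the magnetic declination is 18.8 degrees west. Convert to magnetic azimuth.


magnetic azimuth = grid azimuth - declination (east +ve)
mag_az = 190.9 - -18.8 = 209.7 degrees

209.7 degrees


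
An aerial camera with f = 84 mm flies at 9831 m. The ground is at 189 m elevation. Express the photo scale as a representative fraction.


scale = f / (H - h) = 84 mm / 9642 m = 84 / 9642000 = 1:114786

1:114786


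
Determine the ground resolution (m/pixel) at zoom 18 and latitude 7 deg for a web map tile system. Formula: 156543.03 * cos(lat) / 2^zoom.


res = 156543.03 * cos(7) / 2^18 = 156543.03 * 0.99254615 / 262144 = 0.59 m/pixel

0.59 m/pixel


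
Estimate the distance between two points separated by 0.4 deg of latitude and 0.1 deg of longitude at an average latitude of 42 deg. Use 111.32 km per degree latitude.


dlat_km = 0.4 * 111.32 = 44.528
dlon_km = 0.1 * 111.32 * cos(42) ≈ 8.273
dist = sqrt(44.528^2 + 8.273^2) ≈ 45.3 km

45.3 km


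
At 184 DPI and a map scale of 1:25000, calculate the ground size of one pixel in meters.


pixel_cm = 2.54 / 184 ≈ 0.013804 cm
ground = pixel_cm * 25000 / 100 = 2.54 * 25000 / (184 * 100) = 63500 / 18400 ≈ 3.45 m

3.45 m


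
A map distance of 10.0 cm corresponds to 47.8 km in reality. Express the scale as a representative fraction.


ground = 47.8 km = 4780000 cm; RF denominator = ground / map = 4780000 / 10.0 = 478000; RF = 1:478000

1:478000


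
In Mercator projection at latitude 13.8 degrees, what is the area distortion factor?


area_distortion = 1/cos^2(13.8) = 1.06

1.06


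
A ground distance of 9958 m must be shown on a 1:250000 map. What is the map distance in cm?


map_cm = 9958 * 100 / 250000 = 3.9832 cm ≈ 3.98 cm

3.98 cm


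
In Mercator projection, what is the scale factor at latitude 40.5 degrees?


SF = 1 / cos(40.5) = 1 / 0.760406 = 1.315

1.315


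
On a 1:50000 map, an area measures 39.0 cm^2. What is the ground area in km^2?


ground_area = 39.0 * (50000/100)^2 = 9750000.0 m^2 = 9.75 km^2

9.75 km^2


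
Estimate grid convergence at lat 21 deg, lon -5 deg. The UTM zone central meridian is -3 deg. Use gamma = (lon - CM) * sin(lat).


gamma = (-5 - -3) * sin(21) = -2 * 0.358368 = -0.717 degrees

-0.717 degrees


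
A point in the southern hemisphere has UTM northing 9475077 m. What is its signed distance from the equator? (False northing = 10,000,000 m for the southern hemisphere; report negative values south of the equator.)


For southern: actual = 9475077 - 10000000 = -524923 m

-524923 m


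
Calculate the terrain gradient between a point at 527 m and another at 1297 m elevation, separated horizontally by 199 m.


gradient = (1297 - 527) / 199 = 770 / 199 = 3.8693

3.8693


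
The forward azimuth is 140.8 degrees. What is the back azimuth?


back azimuth = (140.8 + 180) mod 360 = 320.8 degrees

320.8 degrees


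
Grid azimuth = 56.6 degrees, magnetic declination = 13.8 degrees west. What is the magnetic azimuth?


magnetic azimuth = grid azimuth - declination (east +ve)
mag_az = 56.6 - -13.8 = 70.4 degrees

70.4 degrees


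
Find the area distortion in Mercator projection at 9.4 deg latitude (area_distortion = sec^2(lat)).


area_distortion = 1/cos^2(9.4) = 1.027

1.027


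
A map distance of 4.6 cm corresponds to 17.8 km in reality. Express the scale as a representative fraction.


ground = 17.8 km = 1780000 cm; RF denominator = ground / map = 1780000 / 4.6 ≈ 386957; RF = 1:386957

1:386957


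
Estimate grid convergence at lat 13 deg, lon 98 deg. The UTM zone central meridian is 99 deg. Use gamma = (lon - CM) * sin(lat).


gamma = (98 - 99) * sin(13) = -1 * 0.224951 = -0.225 degrees

-0.225 degrees


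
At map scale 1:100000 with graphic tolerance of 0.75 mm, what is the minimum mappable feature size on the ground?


ground = 0.75 mm * 100000 / 1000 = 75.0 m

75.0 m


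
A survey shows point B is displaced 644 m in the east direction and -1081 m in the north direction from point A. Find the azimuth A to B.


az = atan2(644, -1081) = 149.2 deg
adjusted to 0-360: 149.2 degrees

149.2 degrees


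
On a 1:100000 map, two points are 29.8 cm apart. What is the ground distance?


ground = 29.8 cm * 100000 / 100 = 29800.0 m = 29.8 km

29.8 km


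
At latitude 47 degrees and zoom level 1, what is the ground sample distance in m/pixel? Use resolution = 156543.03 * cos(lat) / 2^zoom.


res = 156543.03 * cos(47) / 2^1 = 156543.03 * 0.68199836 / 2 = 53381.04 m/pixel

53381.04 m/pixel


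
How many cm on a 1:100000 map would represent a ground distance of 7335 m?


map_cm = 7335 * 100 / 100000 = 7.335 cm ≈ 7.34 cm

7.34 cm


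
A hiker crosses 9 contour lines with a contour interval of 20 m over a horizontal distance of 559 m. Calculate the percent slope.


elevation change = 9 * 20 = 180 m
slope = 180 / 559 * 100 = 32.2%

32.2%


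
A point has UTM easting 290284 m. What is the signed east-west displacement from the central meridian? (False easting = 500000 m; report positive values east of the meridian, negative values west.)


displacement = 290284 - 500000 = -209716 m

-209716 m


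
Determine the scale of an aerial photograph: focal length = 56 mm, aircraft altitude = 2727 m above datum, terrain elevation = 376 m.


scale = f / (H - h) = 56 mm / 2351 m = 56 / 2351000 = 1:41982

1:41982


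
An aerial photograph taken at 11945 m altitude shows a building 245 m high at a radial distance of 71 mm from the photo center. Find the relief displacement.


d = h * r / H = 245 * 71 / 11945 = 1.46 mm

1.46 mm


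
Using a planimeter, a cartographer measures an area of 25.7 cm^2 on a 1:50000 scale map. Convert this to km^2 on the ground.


ground_area = 25.7 * (50000/100)^2 = 6425000.0 m^2 = 6.425 km^2

6.425 km^2


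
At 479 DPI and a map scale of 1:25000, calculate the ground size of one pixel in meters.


pixel_cm = 2.54 / 479 ≈ 0.005303 cm
ground = pixel_cm * 25000 / 100 = 2.54 * 25000 / (479 * 100) = 63500 / 47900 ≈ 1.33 m

1.33 m


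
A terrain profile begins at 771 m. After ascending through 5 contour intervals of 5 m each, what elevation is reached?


elevation = 771 + 5 * 5 = 796 m

796 m


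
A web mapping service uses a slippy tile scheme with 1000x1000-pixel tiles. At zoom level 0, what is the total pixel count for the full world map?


tiles per axis = 2^0 = 1
total tiles = 1^2 = 1
pixels per axis = 1 * 1000 = 1000
total pixels = 1000^2 = 1000000

1000000 pixels


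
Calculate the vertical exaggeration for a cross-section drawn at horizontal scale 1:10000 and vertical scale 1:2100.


VE = horizontal_scale / vertical_scale = 10000 / 2100 ≈ 4.8

4.8x


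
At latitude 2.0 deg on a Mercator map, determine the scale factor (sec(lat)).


SF = 1 / cos(2.0) = 1 / 0.999391 = 1.001

1.001


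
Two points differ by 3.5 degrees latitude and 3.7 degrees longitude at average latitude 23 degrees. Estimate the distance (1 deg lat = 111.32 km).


dlat_km = 3.5 * 111.32 = 389.62
dlon_km = 3.7 * 111.32 * cos(23) ≈ 379.141
dist = sqrt(389.62^2 + 379.141^2) ≈ 543.6 km

543.6 km


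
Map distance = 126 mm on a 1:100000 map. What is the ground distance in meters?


ground = 126 mm * 100000 / 1000 = 12600.0 m

12600.0 m


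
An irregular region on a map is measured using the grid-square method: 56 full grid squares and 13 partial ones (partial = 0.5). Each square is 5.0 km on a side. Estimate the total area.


effective squares = 56 + 13 * 0.5 = 62.5
area = 62.5 * 25.0 = 1562.5 km^2

1562.5 km^2


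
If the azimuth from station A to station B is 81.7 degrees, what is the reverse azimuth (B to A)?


back azimuth = (81.7 + 180) mod 360 = 261.7 degrees

261.7 degrees


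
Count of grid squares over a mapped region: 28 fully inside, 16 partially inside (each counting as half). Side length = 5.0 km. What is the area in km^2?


effective squares = 28 + 16 * 0.5 = 36.0
area = 36.0 * 25.0 = 900.0 km^2

900.0 km^2


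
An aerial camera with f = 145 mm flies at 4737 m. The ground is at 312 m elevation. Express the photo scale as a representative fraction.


scale = f / (H - h) = 145 mm / 4425 m = 145 / 4425000 = 1:30517

1:30517


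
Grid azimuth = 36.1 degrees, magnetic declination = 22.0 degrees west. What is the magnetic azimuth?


magnetic azimuth = grid azimuth - declination (east +ve)
mag_az = 36.1 - -22.0 = 58.1 degrees

58.1 degrees


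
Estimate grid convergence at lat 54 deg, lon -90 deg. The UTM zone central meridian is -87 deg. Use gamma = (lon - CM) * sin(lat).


gamma = (-90 - -87) * sin(54) = -3 * 0.809017 = -2.427 degrees

-2.427 degrees


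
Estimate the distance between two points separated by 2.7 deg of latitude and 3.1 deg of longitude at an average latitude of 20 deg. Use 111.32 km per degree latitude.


dlat_km = 2.7 * 111.32 = 300.564
dlon_km = 3.1 * 111.32 * cos(20) ≈ 324.28
dist = sqrt(300.564^2 + 324.28^2) ≈ 442.1 km

442.1 km


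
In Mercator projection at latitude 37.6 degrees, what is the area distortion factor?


area_distortion = 1/cos^2(37.6) = 1.593

1.593


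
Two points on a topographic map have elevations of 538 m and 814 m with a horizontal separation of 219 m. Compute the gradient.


gradient = (814 - 538) / 219 = 276 / 219 = 1.2603

1.2603


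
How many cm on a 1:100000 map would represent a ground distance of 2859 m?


map_cm = 2859 * 100 / 100000 = 2.859 cm ≈ 2.86 cm

2.86 cm


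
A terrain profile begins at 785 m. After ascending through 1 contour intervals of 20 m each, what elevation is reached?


elevation = 785 + 1 * 20 = 805 m

805 m


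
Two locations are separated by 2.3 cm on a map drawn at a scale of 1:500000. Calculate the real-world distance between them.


ground = 2.3 cm * 500000 / 100 = 11500.0 m = 11.5 km

11.5 km


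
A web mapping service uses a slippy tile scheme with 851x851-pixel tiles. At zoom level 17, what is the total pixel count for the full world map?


tiles per axis = 2^17 = 131072
total tiles = 131072^2 = 17179869184
pixels per axis = 131072 * 851 = 111542272
total pixels = 111542272^2 = 12441678442921984

12441678442921984 pixels


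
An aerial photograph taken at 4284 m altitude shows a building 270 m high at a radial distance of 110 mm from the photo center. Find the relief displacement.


d = h * r / H = 270 * 110 / 4284 = 6.93 mm

6.93 mm


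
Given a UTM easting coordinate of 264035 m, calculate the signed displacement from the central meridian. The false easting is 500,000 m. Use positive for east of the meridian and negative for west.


displacement = 264035 - 500000 = -235965 m

-235965 m


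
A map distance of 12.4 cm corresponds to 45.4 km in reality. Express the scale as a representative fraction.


ground = 45.4 km = 4540000 cm; RF denominator = ground / map = 4540000 / 12.4 ≈ 366129; RF = 1:366129

1:366129


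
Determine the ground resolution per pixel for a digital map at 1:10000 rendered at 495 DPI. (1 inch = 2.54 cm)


pixel_cm = 2.54 / 495 ≈ 0.005131 cm
ground = pixel_cm * 10000 / 100 = 2.54 * 10000 / (495 * 100) = 25400 / 49500 ≈ 0.51 m

0.51 m


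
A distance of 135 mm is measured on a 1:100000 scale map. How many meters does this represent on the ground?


ground = 135 mm * 100000 / 1000 = 13500.0 m

13500.0 m


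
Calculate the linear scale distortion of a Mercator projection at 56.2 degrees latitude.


SF = 1 / cos(56.2) = 1 / 0.556296 = 1.798

1.798


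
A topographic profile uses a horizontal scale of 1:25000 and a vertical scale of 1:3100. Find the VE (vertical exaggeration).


VE = horizontal_scale / vertical_scale = 25000 / 3100 ≈ 8.1

8.1x


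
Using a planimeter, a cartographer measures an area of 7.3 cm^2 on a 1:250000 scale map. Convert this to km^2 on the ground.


ground_area = 7.3 * (250000/100)^2 = 45625000.0 m^2 = 45.625 km^2

45.625 km^2


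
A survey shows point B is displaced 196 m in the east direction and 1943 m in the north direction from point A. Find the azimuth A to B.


az = atan2(196, 1943) = 5.8 deg
adjusted to 0-360: 5.8 degrees

5.8 degrees


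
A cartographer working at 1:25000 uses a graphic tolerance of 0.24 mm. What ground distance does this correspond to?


ground = 0.24 mm * 25000 / 1000 = 6.0 m

6.0 m


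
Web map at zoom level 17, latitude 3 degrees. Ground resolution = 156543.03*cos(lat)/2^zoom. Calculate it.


res = 156543.03 * cos(3) / 2^17 = 156543.03 * 0.99862953 / 131072 = 1.19 m/pixel

1.19 m/pixel


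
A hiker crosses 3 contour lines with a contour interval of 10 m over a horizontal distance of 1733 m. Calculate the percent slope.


elevation change = 3 * 10 = 30 m
slope = 30 / 1733 * 100 = 1.7%

1.7%


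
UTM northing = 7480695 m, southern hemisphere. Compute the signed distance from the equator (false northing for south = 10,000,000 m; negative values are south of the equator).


For southern: actual = 7480695 - 10000000 = -2519305 m

-2519305 m


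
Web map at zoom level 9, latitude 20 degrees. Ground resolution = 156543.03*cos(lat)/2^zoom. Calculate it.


res = 156543.03 * cos(20) / 2^9 = 156543.03 * 0.93969262 / 512 = 287.31 m/pixel

287.31 m/pixel


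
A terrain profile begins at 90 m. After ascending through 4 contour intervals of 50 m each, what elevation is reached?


elevation = 90 + 4 * 50 = 290 m

290 m


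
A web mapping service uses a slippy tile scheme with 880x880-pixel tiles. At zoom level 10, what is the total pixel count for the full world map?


tiles per axis = 2^10 = 1024
total tiles = 1024^2 = 1048576
pixels per axis = 1024 * 880 = 901120
total pixels = 901120^2 = 812017254400

812017254400 pixels


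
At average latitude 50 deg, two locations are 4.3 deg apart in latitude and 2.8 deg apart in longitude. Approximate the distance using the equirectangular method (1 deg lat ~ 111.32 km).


dlat_km = 4.3 * 111.32 = 478.676
dlon_km = 2.8 * 111.32 * cos(50) ≈ 200.354
dist = sqrt(478.676^2 + 200.354^2) ≈ 518.9 km

518.9 km


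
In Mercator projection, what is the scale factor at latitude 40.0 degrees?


SF = 1 / cos(40.0) = 1 / 0.766044 = 1.305

1.305


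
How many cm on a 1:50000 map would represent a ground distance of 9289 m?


map_cm = 9289 * 100 / 50000 = 18.578 cm ≈ 18.58 cm

18.58 cm


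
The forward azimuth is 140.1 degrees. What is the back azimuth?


back azimuth = (140.1 + 180) mod 360 = 320.1 degrees

320.1 degrees


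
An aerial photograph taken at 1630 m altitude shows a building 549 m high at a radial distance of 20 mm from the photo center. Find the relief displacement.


d = h * r / H = 549 * 20 / 1630 = 6.74 mm

6.74 mm


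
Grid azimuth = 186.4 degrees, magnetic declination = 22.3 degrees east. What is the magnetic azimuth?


magnetic azimuth = grid azimuth - declination (east +ve)
mag_az = 186.4 - 22.3 = 164.1 degrees

164.1 degrees


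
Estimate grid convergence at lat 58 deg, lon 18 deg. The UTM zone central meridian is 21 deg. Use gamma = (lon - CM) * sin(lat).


gamma = (18 - 21) * sin(58) = -3 * 0.848048 = -2.544 degrees

-2.544 degrees


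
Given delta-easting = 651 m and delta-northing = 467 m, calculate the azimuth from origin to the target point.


az = atan2(651, 467) = 54.3 deg
adjusted to 0-360: 54.3 degrees

54.3 degrees


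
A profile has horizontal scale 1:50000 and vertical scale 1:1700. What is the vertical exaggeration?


VE = horizontal_scale / vertical_scale = 50000 / 1700 ≈ 29.4

29.4x


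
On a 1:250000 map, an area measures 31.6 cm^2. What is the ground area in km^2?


ground_area = 31.6 * (250000/100)^2 = 197500000.0 m^2 = 197.5 km^2

197.5 km^2


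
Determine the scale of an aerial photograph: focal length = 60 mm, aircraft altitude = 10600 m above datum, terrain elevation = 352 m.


scale = f / (H - h) = 60 mm / 10248 m = 60 / 10248000 = 1:170800

1:170800


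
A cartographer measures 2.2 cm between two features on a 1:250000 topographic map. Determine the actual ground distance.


ground = 2.2 cm * 250000 / 100 = 5500.0 m = 5.5 km

5.5 km


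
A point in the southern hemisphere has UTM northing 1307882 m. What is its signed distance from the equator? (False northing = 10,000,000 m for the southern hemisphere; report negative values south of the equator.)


For southern: actual = 1307882 - 10000000 = -8692118 m

-8692118 m


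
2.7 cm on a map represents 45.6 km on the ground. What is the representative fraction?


ground = 45.6 km = 4560000 cm; RF denominator = ground / map = 4560000 / 2.7 ≈ 1688889; RF = 1:1688889

1:1688889


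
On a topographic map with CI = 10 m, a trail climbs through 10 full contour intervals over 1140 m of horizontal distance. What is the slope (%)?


elevation change = 10 * 10 = 100 m
slope = 100 / 1140 * 100 = 8.8%

8.8%


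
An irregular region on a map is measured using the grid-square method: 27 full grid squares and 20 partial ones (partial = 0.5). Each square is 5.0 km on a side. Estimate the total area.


effective squares = 27 + 20 * 0.5 = 37.0
area = 37.0 * 25.0 = 925.0 km^2

925.0 km^2


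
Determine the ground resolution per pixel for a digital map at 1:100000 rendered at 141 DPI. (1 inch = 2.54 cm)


pixel_cm = 2.54 / 141 ≈ 0.018014 cm
ground = pixel_cm * 100000 / 100 = 2.54 * 100000 / (141 * 100) = 254000 / 14100 ≈ 18.01 m

18.01 m


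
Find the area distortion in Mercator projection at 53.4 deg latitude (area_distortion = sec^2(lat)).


area_distortion = 1/cos^2(53.4) = 2.813

2.813


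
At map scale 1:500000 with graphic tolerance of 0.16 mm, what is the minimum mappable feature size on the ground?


ground = 0.16 mm * 500000 / 1000 = 80.0 m

80.0 m


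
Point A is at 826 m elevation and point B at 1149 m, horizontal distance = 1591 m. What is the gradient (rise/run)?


gradient = (1149 - 826) / 1591 = 323 / 1591 = 0.203

0.203


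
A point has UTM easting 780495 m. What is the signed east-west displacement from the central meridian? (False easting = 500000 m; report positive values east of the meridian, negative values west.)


displacement = 780495 - 500000 = 280495 m

280495 m


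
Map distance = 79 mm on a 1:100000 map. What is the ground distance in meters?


ground = 79 mm * 100000 / 1000 = 7900.0 m

7900.0 m


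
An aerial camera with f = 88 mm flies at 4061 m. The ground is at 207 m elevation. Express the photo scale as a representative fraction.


scale = f / (H - h) = 88 mm / 3854 m = 88 / 3854000 = 1:43795

1:43795


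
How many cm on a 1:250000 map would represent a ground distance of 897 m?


map_cm = 897 * 100 / 250000 = 0.3588 cm ≈ 0.36 cm

0.36 cm


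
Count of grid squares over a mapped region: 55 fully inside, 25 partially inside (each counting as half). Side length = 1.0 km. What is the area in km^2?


effective squares = 55 + 25 * 0.5 = 67.5
area = 67.5 * 1.0 = 67.5 km^2

67.5 km^2


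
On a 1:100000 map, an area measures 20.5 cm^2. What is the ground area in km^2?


ground_area = 20.5 * (100000/100)^2 = 20500000.0 m^2 = 20.5 km^2

20.5 km^2


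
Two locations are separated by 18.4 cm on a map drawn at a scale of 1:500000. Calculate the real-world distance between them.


ground = 18.4 cm * 500000 / 100 = 92000.0 m = 92.0 km

92.0 km


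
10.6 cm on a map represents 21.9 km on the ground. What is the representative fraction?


ground = 21.9 km = 2190000 cm; RF denominator = ground / map = 2190000 / 10.6 ≈ 206604; RF = 1:206604

1:206604


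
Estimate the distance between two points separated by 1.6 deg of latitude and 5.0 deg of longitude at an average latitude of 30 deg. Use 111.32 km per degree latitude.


dlat_km = 1.6 * 111.32 = 178.112
dlon_km = 5.0 * 111.32 * cos(30) ≈ 482.03
dist = sqrt(178.112^2 + 482.03^2) ≈ 513.9 km

513.9 km


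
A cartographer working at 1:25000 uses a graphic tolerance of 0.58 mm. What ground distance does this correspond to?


ground = 0.58 mm * 25000 / 1000 = 14.5 m

14.5 m


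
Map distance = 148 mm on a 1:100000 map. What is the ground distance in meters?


ground = 148 mm * 100000 / 1000 = 14800.0 m

14800.0 m


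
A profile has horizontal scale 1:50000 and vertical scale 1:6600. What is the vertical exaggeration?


VE = horizontal_scale / vertical_scale = 50000 / 6600 ≈ 7.6

7.6x


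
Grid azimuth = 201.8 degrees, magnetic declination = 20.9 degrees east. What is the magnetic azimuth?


magnetic azimuth = grid azimuth - declination (east +ve)
mag_az = 201.8 - 20.9 = 180.9 degrees

180.9 degrees


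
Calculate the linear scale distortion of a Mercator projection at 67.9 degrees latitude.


SF = 1 / cos(67.9) = 1 / 0.376224 = 2.658

2.658


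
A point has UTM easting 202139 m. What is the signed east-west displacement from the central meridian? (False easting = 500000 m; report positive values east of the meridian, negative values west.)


displacement = 202139 - 500000 = -297861 m

-297861 m


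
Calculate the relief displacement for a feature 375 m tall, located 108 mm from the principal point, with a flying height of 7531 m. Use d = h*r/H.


d = h * r / H = 375 * 108 / 7531 = 5.38 mm

5.38 mm


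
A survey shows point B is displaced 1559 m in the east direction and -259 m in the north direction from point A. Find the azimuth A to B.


az = atan2(1559, -259) = 99.4 deg
adjusted to 0-360: 99.4 degrees

99.4 degrees


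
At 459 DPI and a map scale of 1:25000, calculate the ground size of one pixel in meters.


pixel_cm = 2.54 / 459 ≈ 0.005534 cm
ground = pixel_cm * 25000 / 100 = 2.54 * 25000 / (459 * 100) = 63500 / 45900 ≈ 1.38 m

1.38 m


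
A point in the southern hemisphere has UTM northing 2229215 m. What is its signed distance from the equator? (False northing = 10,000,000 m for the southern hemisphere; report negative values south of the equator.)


For southern: actual = 2229215 - 10000000 = -7770785 m

-7770785 m


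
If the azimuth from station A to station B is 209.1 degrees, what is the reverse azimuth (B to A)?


back azimuth = (209.1 + 180) mod 360 = 29.1 degrees

29.1 degrees


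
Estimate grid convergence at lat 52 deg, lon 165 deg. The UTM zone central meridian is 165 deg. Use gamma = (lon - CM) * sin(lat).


gamma = (165 - 165) * sin(52) = 0 * 0.788011 = 0.0 degrees

0.0 degrees


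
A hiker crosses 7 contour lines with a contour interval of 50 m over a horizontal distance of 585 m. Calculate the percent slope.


elevation change = 7 * 50 = 350 m
slope = 350 / 585 * 100 = 59.8%

59.8%


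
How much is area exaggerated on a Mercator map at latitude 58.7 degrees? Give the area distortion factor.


area_distortion = 1/cos^2(58.7) = 3.705

3.705


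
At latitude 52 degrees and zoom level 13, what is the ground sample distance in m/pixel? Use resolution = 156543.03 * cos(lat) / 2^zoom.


res = 156543.03 * cos(52) / 2^13 = 156543.03 * 0.61566148 / 8192 = 11.76 m/pixel

11.76 m/pixel


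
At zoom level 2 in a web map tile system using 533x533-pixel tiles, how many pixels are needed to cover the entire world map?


tiles per axis = 2^2 = 4
total tiles = 4^2 = 16
pixels per axis = 4 * 533 = 2132
total pixels = 2132^2 = 4545424

4545424 pixels


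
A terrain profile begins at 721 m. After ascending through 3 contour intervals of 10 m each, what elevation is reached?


elevation = 721 + 3 * 10 = 751 m

751 m


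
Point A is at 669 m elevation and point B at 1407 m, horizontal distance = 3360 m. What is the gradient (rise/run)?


gradient = (1407 - 669) / 3360 = 738 / 3360 = 0.2196

0.2196


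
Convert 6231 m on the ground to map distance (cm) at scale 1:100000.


map_cm = 6231 * 100 / 100000 = 6.231 cm ≈ 6.23 cm

6.23 cm


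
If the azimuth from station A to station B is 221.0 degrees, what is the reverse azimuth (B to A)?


back azimuth = (221.0 + 180) mod 360 = 41.0 degrees

41.0 degrees


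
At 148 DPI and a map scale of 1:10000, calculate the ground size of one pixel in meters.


pixel_cm = 2.54 / 148 ≈ 0.017162 cm
ground = pixel_cm * 10000 / 100 = 2.54 * 10000 / (148 * 100) = 25400 / 14800 ≈ 1.72 m

1.72 m


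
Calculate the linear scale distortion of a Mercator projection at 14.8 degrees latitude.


SF = 1 / cos(14.8) = 1 / 0.966823 = 1.034

1.034


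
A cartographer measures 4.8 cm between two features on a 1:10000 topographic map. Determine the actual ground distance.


ground = 4.8 cm * 10000 / 100 = 480.0 m

480.0 m


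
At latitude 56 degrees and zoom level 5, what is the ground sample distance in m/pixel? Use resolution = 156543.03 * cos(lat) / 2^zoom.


res = 156543.03 * cos(56) / 2^5 = 156543.03 * 0.5591929 / 32 = 2735.55 m/pixel

2735.55 m/pixel


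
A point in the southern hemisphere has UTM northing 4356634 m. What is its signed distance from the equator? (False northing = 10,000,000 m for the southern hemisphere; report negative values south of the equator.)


For southern: actual = 4356634 - 10000000 = -5643366 m

-5643366 m


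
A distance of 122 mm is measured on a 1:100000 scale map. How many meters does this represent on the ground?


ground = 122 mm * 100000 / 1000 = 12200.0 m

12200.0 m


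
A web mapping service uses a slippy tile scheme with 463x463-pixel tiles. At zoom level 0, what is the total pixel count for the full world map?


tiles per axis = 2^0 = 1
total tiles = 1^2 = 1
pixels per axis = 1 * 463 = 463
total pixels = 463^2 = 214369

214369 pixels


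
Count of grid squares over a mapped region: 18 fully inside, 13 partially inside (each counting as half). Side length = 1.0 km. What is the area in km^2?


effective squares = 18 + 13 * 0.5 = 24.5
area = 24.5 * 1.0 = 24.5 km^2

24.5 km^2


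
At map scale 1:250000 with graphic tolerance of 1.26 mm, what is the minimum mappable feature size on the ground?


ground = 1.26 mm * 250000 / 1000 = 315.0 m

315.0 m


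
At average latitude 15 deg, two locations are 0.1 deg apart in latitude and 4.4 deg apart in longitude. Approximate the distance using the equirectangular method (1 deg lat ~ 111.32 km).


dlat_km = 0.1 * 111.32 = 11.132
dlon_km = 4.4 * 111.32 * cos(15) ≈ 473.118
dist = sqrt(11.132^2 + 473.118^2) ≈ 473.2 km

473.2 km


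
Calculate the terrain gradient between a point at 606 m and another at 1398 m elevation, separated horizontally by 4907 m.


gradient = (1398 - 606) / 4907 = 792 / 4907 = 0.1614

0.1614


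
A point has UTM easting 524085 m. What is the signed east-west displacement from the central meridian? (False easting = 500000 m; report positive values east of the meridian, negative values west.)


displacement = 524085 - 500000 = 24085 m

24085 m


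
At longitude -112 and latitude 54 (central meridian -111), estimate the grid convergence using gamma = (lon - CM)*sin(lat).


gamma = (-112 - -111) * sin(54) = -1 * 0.809017 = -0.809 degrees

-0.809 degrees


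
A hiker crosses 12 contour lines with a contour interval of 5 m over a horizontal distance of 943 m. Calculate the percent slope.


elevation change = 12 * 5 = 60 m
slope = 60 / 943 * 100 = 6.4%

6.4%


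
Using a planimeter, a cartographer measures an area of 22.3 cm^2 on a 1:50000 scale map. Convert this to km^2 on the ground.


ground_area = 22.3 * (50000/100)^2 = 5575000.0 m^2 = 5.575 km^2

5.575 km^2


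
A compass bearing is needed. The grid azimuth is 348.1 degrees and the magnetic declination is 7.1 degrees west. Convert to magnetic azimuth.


magnetic azimuth = grid azimuth - declination (east +ve)
mag_az = 348.1 - -7.1 = 355.2 degrees

355.2 degrees


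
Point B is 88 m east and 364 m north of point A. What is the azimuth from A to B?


az = atan2(88, 364) = 13.6 deg
adjusted to 0-360: 13.6 degrees

13.6 degrees


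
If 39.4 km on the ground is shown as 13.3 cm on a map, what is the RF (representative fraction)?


ground = 39.4 km = 3940000 cm; RF denominator = ground / map = 3940000 / 13.3 ≈ 296241; RF = 1:296241

1:296241


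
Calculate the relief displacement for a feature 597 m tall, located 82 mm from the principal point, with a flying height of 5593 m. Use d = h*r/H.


d = h * r / H = 597 * 82 / 5593 = 8.75 mm

8.75 mm


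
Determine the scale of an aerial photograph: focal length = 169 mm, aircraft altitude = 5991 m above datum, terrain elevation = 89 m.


scale = f / (H - h) = 169 mm / 5902 m = 169 / 5902000 = 1:34923

1:34923


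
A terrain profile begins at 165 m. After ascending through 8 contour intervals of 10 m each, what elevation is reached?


elevation = 165 + 8 * 10 = 245 m

245 m


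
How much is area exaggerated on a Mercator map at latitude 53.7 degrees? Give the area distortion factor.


area_distortion = 1/cos^2(53.7) = 2.853

2.853


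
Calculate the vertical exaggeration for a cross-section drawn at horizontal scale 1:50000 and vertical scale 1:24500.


VE = horizontal_scale / vertical_scale = 50000 / 24500 ≈ 2.0

2.0x


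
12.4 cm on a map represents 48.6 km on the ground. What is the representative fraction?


ground = 48.6 km = 4860000 cm; RF denominator = ground / map = 4860000 / 12.4 ≈ 391935; RF = 1:391935

1:391935


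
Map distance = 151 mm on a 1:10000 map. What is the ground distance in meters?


ground = 151 mm * 10000 / 1000 = 1510.0 m

1510.0 m


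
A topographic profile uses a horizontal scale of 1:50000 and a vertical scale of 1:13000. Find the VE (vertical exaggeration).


VE = horizontal_scale / vertical_scale = 50000 / 13000 ≈ 3.8

3.8x


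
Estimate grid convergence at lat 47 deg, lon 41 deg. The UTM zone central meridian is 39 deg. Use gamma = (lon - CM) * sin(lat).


gamma = (41 - 39) * sin(47) = 2 * 0.731354 = 1.463 degrees

1.463 degrees


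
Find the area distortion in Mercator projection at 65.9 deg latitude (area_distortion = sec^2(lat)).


area_distortion = 1/cos^2(65.9) = 5.998

5.998


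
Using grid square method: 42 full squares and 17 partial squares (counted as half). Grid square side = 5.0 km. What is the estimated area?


effective squares = 42 + 17 * 0.5 = 50.5
area = 50.5 * 25.0 = 1262.5 km^2

1262.5 km^2
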